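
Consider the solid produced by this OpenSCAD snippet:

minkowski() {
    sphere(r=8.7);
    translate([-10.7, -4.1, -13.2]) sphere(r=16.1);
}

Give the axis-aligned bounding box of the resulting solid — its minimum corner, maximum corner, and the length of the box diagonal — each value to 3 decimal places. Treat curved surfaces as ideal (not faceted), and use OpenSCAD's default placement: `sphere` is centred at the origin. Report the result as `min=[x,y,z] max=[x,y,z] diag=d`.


min=[-35.500,-28.900,-38.000] max=[14.100,20.700,11.600] diag=85.910

A = translate([-10.7, -4.1, -13.2]) sphere(r=16.1) → bbox [-26.8,-20.2,-29.3] .. [5.4,12,2.9]
B = sphere(r=8.7) → bbox [-8.7,-8.7,-8.7] .. [8.7,8.7,8.7]
lo = A.lo+B.lo = [-26.8-8.7, -20.2-8.7, -29.3-8.7] = [-35.500,-28.900,-38.000]
hi = A.hi+B.hi = [5.4+8.7, 12+8.7, 2.9+8.7] = [14.100,20.700,11.600]
diag = √(49.6²+49.6²+49.6²) = √7380.48 = 85.910


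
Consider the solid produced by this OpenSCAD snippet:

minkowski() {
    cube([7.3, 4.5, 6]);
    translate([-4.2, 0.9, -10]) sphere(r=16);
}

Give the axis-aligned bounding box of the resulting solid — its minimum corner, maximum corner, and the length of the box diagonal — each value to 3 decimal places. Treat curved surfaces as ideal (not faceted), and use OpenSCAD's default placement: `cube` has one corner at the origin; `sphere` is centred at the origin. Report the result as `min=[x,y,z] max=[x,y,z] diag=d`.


min=[-20.200,-15.100,-26.000] max=[19.100,21.400,12.000] diag=65.732

A = translate([-4.2, 0.9, -10]) sphere(r=16) → bbox [-20.2,-15.1,-26] .. [11.8,16.9,6]
B = cube([7.3, 4.5, 6]) → bbox [0,0,0] .. [7.3,4.5,6]
lo = A.lo+B.lo = [-20.2+0, -15.1+0, -26+0] = [-20.200,-15.100,-26.000]
hi = A.hi+B.hi = [11.8+7.3, 16.9+4.5, 6+6] = [19.100,21.400,12.000]
diag = √(39.3²+36.5²+38²) = √4320.74 = 65.732


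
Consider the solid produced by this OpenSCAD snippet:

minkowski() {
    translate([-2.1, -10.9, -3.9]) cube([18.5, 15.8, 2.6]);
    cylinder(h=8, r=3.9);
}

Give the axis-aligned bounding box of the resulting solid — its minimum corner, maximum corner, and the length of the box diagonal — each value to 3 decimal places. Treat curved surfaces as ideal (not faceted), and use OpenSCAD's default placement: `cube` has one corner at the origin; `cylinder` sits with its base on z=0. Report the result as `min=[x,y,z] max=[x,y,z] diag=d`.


A = translate([-2.1, -10.9, -3.9]) cube([18.5, 15.8, 2.6]) → bbox [-2.1,-10.9,-3.9] .. [16.4,4.9,-1.3]
B = cylinder(h=8, r=3.9) → bbox [-3.9,-3.9,0] .. [3.9,3.9,8]
lo = A.lo+B.lo = [-2.1-3.9, -10.9-3.9, -3.9+0] = [-6.000,-14.800,-3.900]
hi = A.hi+B.hi = [16.4+3.9, 4.9+3.9, -1.3+8] = [20.300,8.800,6.700]
diag = √(26.3²+23.6²+10.6²) = √1361.01 = 36.892

min=[-6.000,-14.800,-3.900] max=[20.300,8.800,6.700] diag=36.892


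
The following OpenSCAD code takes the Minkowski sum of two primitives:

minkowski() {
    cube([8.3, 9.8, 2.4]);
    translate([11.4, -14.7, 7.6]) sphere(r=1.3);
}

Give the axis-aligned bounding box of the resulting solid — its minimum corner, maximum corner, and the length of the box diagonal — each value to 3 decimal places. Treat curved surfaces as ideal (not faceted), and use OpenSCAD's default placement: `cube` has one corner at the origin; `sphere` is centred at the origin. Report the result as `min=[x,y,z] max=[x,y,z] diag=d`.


min=[10.100,-16.000,6.300] max=[21.000,-3.600,11.300] diag=17.250

A = translate([11.4, -14.7, 7.6]) sphere(r=1.3) → bbox [10.1,-16,6.3] .. [12.7,-13.4,8.9]
B = cube([8.3, 9.8, 2.4]) → bbox [0,0,0] .. [8.3,9.8,2.4]
lo = A.lo+B.lo = [10.1+0, -16+0, 6.3+0] = [10.100,-16.000,6.300]
hi = A.hi+B.hi = [12.7+8.3, -13.4+9.8, 8.9+2.4] = [21.000,-3.600,11.300]
diag = √(10.9²+12.4²+5²) = √297.57 = 17.250


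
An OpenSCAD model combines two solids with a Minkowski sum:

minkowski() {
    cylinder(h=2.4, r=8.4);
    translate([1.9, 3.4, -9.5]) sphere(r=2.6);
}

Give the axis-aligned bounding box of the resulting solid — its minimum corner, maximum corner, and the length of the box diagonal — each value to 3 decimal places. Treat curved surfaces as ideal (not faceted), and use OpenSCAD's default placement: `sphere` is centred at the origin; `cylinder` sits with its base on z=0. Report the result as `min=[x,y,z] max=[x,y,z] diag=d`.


min=[-9.100,-7.600,-12.100] max=[12.900,14.400,-4.500] diag=32.027

A = translate([1.9, 3.4, -9.5]) sphere(r=2.6) → bbox [-0.7,0.8,-12.1] .. [4.5,6,-6.9]
B = cylinder(h=2.4, r=8.4) → bbox [-8.4,-8.4,0] .. [8.4,8.4,2.4]
lo = A.lo+B.lo = [-0.7-8.4, 0.8-8.4, -12.1+0] = [-9.100,-7.600,-12.100]
hi = A.hi+B.hi = [4.5+8.4, 6+8.4, -6.9+2.4] = [12.900,14.400,-4.500]
diag = √(22²+22²+7.6²) = √1025.76 = 32.027


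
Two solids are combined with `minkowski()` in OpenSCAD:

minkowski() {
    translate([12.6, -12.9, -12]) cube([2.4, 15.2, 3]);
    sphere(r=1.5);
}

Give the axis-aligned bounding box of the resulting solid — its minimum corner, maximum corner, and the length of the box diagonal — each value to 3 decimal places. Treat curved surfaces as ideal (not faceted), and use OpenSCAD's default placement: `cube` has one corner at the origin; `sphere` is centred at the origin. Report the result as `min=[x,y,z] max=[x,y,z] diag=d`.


min=[11.100,-14.400,-13.500] max=[16.500,3.800,-7.500] diag=19.910

A = translate([12.6, -12.9, -12]) cube([2.4, 15.2, 3]) → bbox [12.6,-12.9,-12] .. [15,2.3,-9]
B = sphere(r=1.5) → bbox [-1.5,-1.5,-1.5] .. [1.5,1.5,1.5]
lo = A.lo+B.lo = [12.6-1.5, -12.9-1.5, -12-1.5] = [11.100,-14.400,-13.500]
hi = A.hi+B.hi = [15+1.5, 2.3+1.5, -9+1.5] = [16.500,3.800,-7.500]
diag = √(5.4²+18.2²+6²) = √396.4 = 19.910


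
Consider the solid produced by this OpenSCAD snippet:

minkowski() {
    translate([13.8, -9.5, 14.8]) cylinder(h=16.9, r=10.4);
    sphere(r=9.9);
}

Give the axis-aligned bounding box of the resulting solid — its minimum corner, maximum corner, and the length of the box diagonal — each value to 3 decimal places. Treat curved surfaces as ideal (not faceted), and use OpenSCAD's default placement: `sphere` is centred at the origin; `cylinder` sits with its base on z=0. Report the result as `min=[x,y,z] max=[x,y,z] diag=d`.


min=[-6.500,-29.800,4.900] max=[34.100,10.800,41.600] diag=68.144

A = translate([13.8, -9.5, 14.8]) cylinder(h=16.9, r=10.4) → bbox [3.4,-19.9,14.8] .. [24.2,0.9,31.7]
B = sphere(r=9.9) → bbox [-9.9,-9.9,-9.9] .. [9.9,9.9,9.9]
lo = A.lo+B.lo = [3.4-9.9, -19.9-9.9, 14.8-9.9] = [-6.500,-29.800,4.900]
hi = A.hi+B.hi = [24.2+9.9, 0.9+9.9, 31.7+9.9] = [34.100,10.800,41.600]
diag = √(40.6²+40.6²+36.7²) = √4643.61 = 68.144


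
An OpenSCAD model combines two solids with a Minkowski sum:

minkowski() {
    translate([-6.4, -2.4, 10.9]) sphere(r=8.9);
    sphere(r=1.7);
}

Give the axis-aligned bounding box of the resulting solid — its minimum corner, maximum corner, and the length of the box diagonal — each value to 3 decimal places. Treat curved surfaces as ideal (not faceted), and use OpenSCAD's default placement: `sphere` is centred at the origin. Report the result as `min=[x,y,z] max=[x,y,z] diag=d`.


min=[-17.000,-13.000,0.300] max=[4.200,8.200,21.500] diag=36.719

A = translate([-6.4, -2.4, 10.9]) sphere(r=8.9) → bbox [-15.3,-11.3,2] .. [2.5,6.5,19.8]
B = sphere(r=1.7) → bbox [-1.7,-1.7,-1.7] .. [1.7,1.7,1.7]
lo = A.lo+B.lo = [-15.3-1.7, -11.3-1.7, 2-1.7] = [-17.000,-13.000,0.300]
hi = A.hi+B.hi = [2.5+1.7, 6.5+1.7, 19.8+1.7] = [4.200,8.200,21.500]
diag = √(21.2²+21.2²+21.2²) = √1348.32 = 36.719


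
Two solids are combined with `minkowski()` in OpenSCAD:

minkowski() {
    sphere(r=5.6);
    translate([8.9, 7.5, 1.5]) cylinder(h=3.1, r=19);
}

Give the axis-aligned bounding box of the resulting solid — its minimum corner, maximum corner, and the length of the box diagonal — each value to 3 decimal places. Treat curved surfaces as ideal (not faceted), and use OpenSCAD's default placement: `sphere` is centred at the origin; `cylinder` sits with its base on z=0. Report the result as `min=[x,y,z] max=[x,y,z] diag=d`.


min=[-15.700,-17.100,-4.100] max=[33.500,32.100,10.200] diag=71.034

A = translate([8.9, 7.5, 1.5]) cylinder(h=3.1, r=19) → bbox [-10.1,-11.5,1.5] .. [27.9,26.5,4.6]
B = sphere(r=5.6) → bbox [-5.6,-5.6,-5.6] .. [5.6,5.6,5.6]
lo = A.lo+B.lo = [-10.1-5.6, -11.5-5.6, 1.5-5.6] = [-15.700,-17.100,-4.100]
hi = A.hi+B.hi = [27.9+5.6, 26.5+5.6, 4.6+5.6] = [33.500,32.100,10.200]
diag = √(49.2²+49.2²+14.3²) = √5045.77 = 71.034


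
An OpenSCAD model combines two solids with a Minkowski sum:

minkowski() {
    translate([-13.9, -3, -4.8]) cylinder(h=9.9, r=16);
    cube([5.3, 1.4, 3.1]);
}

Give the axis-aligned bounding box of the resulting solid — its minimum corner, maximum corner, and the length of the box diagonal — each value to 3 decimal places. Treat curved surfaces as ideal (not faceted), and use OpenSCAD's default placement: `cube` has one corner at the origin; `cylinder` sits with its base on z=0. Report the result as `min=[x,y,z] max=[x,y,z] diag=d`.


min=[-29.900,-19.000,-4.800] max=[7.400,14.400,8.200] diag=51.729

A = translate([-13.9, -3, -4.8]) cylinder(h=9.9, r=16) → bbox [-29.9,-19,-4.8] .. [2.1,13,5.1]
B = cube([5.3, 1.4, 3.1]) → bbox [0,0,0] .. [5.3,1.4,3.1]
lo = A.lo+B.lo = [-29.9+0, -19+0, -4.8+0] = [-29.900,-19.000,-4.800]
hi = A.hi+B.hi = [2.1+5.3, 13+1.4, 5.1+3.1] = [7.400,14.400,8.200]
diag = √(37.3²+33.4²+13²) = √2675.85 = 51.729


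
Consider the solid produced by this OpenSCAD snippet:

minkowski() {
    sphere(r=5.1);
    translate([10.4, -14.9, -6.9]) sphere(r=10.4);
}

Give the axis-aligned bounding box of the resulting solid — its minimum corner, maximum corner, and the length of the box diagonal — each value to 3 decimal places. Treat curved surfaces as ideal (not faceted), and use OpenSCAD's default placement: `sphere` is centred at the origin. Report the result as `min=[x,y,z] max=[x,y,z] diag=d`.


min=[-5.100,-30.400,-22.400] max=[25.900,0.600,8.600] diag=53.694

A = translate([10.4, -14.9, -6.9]) sphere(r=10.4) → bbox [0,-25.3,-17.3] .. [20.8,-4.5,3.5]
B = sphere(r=5.1) → bbox [-5.1,-5.1,-5.1] .. [5.1,5.1,5.1]
lo = A.lo+B.lo = [0-5.1, -25.3-5.1, -17.3-5.1] = [-5.100,-30.400,-22.400]
hi = A.hi+B.hi = [20.8+5.1, -4.5+5.1, 3.5+5.1] = [25.900,0.600,8.600]
diag = √(31²+31²+31²) = √2883 = 53.694


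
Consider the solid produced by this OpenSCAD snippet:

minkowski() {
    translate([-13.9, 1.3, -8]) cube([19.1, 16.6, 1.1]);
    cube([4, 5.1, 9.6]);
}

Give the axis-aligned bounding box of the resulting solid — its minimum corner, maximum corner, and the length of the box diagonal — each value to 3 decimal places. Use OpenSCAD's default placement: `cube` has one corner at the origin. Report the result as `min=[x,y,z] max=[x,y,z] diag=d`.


min=[-13.900,1.300,-8.000] max=[9.200,23.000,2.700] diag=33.451

A = translate([-13.9, 1.3, -8]) cube([19.1, 16.6, 1.1]) → bbox [-13.9,1.3,-8] .. [5.2,17.9,-6.9]
B = cube([4, 5.1, 9.6]) → bbox [0,0,0] .. [4,5.1,9.6]
lo = A.lo+B.lo = [-13.9+0, 1.3+0, -8+0] = [-13.900,1.300,-8.000]
hi = A.hi+B.hi = [5.2+4, 17.9+5.1, -6.9+9.6] = [9.200,23.000,2.700]
diag = √(23.1²+21.7²+10.7²) = √1118.99 = 33.451


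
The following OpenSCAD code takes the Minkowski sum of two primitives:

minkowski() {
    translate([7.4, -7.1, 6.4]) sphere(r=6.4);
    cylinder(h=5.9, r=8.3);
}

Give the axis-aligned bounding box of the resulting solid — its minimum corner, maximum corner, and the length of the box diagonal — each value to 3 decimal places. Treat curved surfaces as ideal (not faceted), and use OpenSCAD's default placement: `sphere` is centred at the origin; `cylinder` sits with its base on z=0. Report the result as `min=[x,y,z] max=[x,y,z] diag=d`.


min=[-7.300,-21.800,0.000] max=[22.100,7.600,18.700] diag=45.590

A = translate([7.4, -7.1, 6.4]) sphere(r=6.4) → bbox [1,-13.5,0] .. [13.8,-0.7,12.8]
B = cylinder(h=5.9, r=8.3) → bbox [-8.3,-8.3,0] .. [8.3,8.3,5.9]
lo = A.lo+B.lo = [1-8.3, -13.5-8.3, 0+0] = [-7.300,-21.800,0.000]
hi = A.hi+B.hi = [13.8+8.3, -0.7+8.3, 12.8+5.9] = [22.100,7.600,18.700]
diag = √(29.4²+29.4²+18.7²) = √2078.41 = 45.590


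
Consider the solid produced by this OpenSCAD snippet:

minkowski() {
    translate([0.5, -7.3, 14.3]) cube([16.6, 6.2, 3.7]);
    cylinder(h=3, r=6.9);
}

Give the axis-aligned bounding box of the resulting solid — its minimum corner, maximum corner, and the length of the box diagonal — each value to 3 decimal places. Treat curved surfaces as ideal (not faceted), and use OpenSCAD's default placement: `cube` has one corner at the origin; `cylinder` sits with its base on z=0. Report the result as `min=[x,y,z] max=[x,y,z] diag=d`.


A = translate([0.5, -7.3, 14.3]) cube([16.6, 6.2, 3.7]) → bbox [0.5,-7.3,14.3] .. [17.1,-1.1,18]
B = cylinder(h=3, r=6.9) → bbox [-6.9,-6.9,0] .. [6.9,6.9,3]
lo = A.lo+B.lo = [0.5-6.9, -7.3-6.9, 14.3+0] = [-6.400,-14.200,14.300]
hi = A.hi+B.hi = [17.1+6.9, -1.1+6.9, 18+3] = [24.000,5.800,21.000]
diag = √(30.4²+20²+6.7²) = √1369.05 = 37.001

min=[-6.400,-14.200,14.300] max=[24.000,5.800,21.000] diag=37.001


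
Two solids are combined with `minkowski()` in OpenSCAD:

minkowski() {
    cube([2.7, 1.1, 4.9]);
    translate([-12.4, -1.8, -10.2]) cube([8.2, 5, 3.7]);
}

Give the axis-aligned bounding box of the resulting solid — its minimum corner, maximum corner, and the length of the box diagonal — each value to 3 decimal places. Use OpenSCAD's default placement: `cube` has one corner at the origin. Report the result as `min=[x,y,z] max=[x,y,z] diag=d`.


min=[-12.400,-1.800,-10.200] max=[-1.500,4.300,-1.600] diag=15.165

A = translate([-12.4, -1.8, -10.2]) cube([8.2, 5, 3.7]) → bbox [-12.4,-1.8,-10.2] .. [-4.2,3.2,-6.5]
B = cube([2.7, 1.1, 4.9]) → bbox [0,0,0] .. [2.7,1.1,4.9]
lo = A.lo+B.lo = [-12.4+0, -1.8+0, -10.2+0] = [-12.400,-1.800,-10.200]
hi = A.hi+B.hi = [-4.2+2.7, 3.2+1.1, -6.5+4.9] = [-1.500,4.300,-1.600]
diag = √(10.9²+6.1²+8.6²) = √229.98 = 15.165


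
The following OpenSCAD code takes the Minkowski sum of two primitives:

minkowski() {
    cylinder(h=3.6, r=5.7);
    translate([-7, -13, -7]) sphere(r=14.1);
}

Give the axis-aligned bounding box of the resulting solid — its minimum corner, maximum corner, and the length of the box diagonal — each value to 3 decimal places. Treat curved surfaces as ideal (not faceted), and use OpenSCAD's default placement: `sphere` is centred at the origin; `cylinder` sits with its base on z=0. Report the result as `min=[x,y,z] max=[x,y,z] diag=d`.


A = translate([-7, -13, -7]) sphere(r=14.1) → bbox [-21.1,-27.1,-21.1] .. [7.1,1.1,7.1]
B = cylinder(h=3.6, r=5.7) → bbox [-5.7,-5.7,0] .. [5.7,5.7,3.6]
lo = A.lo+B.lo = [-21.1-5.7, -27.1-5.7, -21.1+0] = [-26.800,-32.800,-21.100]
hi = A.hi+B.hi = [7.1+5.7, 1.1+5.7, 7.1+3.6] = [12.800,6.800,10.700]
diag = √(39.6²+39.6²+31.8²) = √4147.56 = 64.402

min=[-26.800,-32.800,-21.100] max=[12.800,6.800,10.700] diag=64.402


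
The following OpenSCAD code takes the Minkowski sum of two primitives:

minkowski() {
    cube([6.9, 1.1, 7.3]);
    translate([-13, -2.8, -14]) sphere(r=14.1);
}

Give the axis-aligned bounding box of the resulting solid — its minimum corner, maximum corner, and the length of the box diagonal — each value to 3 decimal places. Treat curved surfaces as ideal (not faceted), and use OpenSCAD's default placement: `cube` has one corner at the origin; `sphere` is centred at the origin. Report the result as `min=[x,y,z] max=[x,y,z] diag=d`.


min=[-27.100,-16.900,-28.100] max=[8.000,12.400,7.400] diag=57.886

A = translate([-13, -2.8, -14]) sphere(r=14.1) → bbox [-27.1,-16.9,-28.1] .. [1.1,11.3,0.1]
B = cube([6.9, 1.1, 7.3]) → bbox [0,0,0] .. [6.9,1.1,7.3]
lo = A.lo+B.lo = [-27.1+0, -16.9+0, -28.1+0] = [-27.100,-16.900,-28.100]
hi = A.hi+B.hi = [1.1+6.9, 11.3+1.1, 0.1+7.3] = [8.000,12.400,7.400]
diag = √(35.1²+29.3²+35.5²) = √3350.75 = 57.886


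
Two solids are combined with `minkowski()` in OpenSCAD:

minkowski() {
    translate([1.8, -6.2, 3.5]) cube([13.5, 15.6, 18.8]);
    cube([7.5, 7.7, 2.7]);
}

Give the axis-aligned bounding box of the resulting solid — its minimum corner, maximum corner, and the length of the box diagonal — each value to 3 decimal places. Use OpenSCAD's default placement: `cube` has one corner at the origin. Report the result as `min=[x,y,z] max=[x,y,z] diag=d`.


min=[1.800,-6.200,3.500] max=[22.800,17.100,25.000] diag=38.028

A = translate([1.8, -6.2, 3.5]) cube([13.5, 15.6, 18.8]) → bbox [1.8,-6.2,3.5] .. [15.3,9.4,22.3]
B = cube([7.5, 7.7, 2.7]) → bbox [0,0,0] .. [7.5,7.7,2.7]
lo = A.lo+B.lo = [1.8+0, -6.2+0, 3.5+0] = [1.800,-6.200,3.500]
hi = A.hi+B.hi = [15.3+7.5, 9.4+7.7, 22.3+2.7] = [22.800,17.100,25.000]
diag = √(21²+23.3²+21.5²) = √1446.14 = 38.028


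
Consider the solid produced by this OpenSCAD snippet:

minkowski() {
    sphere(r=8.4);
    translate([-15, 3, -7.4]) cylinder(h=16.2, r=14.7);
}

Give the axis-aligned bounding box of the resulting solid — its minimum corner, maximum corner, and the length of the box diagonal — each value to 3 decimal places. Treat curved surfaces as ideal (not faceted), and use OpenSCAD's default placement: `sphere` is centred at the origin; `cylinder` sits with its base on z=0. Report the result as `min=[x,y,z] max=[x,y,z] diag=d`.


min=[-38.100,-20.100,-15.800] max=[8.100,26.100,17.200] diag=73.198

A = translate([-15, 3, -7.4]) cylinder(h=16.2, r=14.7) → bbox [-29.7,-11.7,-7.4] .. [-0.3,17.7,8.8]
B = sphere(r=8.4) → bbox [-8.4,-8.4,-8.4] .. [8.4,8.4,8.4]
lo = A.lo+B.lo = [-29.7-8.4, -11.7-8.4, -7.4-8.4] = [-38.100,-20.100,-15.800]
hi = A.hi+B.hi = [-0.3+8.4, 17.7+8.4, 8.8+8.4] = [8.100,26.100,17.200]
diag = √(46.2²+46.2²+33²) = √5357.88 = 73.198


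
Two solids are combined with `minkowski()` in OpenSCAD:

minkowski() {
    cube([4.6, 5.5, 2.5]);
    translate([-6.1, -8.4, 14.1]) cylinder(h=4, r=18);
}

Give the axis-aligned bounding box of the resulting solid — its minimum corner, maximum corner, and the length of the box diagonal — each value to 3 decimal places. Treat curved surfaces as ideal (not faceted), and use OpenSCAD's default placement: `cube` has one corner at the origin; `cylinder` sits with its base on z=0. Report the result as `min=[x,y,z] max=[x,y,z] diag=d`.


min=[-24.100,-26.400,14.100] max=[16.500,15.100,20.600] diag=58.420

A = translate([-6.1, -8.4, 14.1]) cylinder(h=4, r=18) → bbox [-24.1,-26.4,14.1] .. [11.9,9.6,18.1]
B = cube([4.6, 5.5, 2.5]) → bbox [0,0,0] .. [4.6,5.5,2.5]
lo = A.lo+B.lo = [-24.1+0, -26.4+0, 14.1+0] = [-24.100,-26.400,14.100]
hi = A.hi+B.hi = [11.9+4.6, 9.6+5.5, 18.1+2.5] = [16.500,15.100,20.600]
diag = √(40.6²+41.5²+6.5²) = √3412.86 = 58.420


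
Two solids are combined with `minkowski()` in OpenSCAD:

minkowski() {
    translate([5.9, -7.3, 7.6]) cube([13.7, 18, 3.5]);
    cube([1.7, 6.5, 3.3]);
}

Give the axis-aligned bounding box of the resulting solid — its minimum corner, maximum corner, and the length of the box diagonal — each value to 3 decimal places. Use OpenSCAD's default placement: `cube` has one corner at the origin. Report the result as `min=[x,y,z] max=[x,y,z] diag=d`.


min=[5.900,-7.300,7.600] max=[21.300,17.200,14.400] diag=29.726

A = translate([5.9, -7.3, 7.6]) cube([13.7, 18, 3.5]) → bbox [5.9,-7.3,7.6] .. [19.6,10.7,11.1]
B = cube([1.7, 6.5, 3.3]) → bbox [0,0,0] .. [1.7,6.5,3.3]
lo = A.lo+B.lo = [5.9+0, -7.3+0, 7.6+0] = [5.900,-7.300,7.600]
hi = A.hi+B.hi = [19.6+1.7, 10.7+6.5, 11.1+3.3] = [21.300,17.200,14.400]
diag = √(15.4²+24.5²+6.8²) = √883.65 = 29.726


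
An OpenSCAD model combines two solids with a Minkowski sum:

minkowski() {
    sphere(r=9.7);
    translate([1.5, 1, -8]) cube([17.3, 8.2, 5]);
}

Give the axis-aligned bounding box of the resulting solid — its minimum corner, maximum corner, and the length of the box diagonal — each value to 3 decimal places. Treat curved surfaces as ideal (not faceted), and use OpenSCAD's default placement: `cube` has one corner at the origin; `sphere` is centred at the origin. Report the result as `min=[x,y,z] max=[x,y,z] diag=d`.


min=[-8.200,-8.700,-17.700] max=[28.500,18.900,6.700] diag=52.000

A = translate([1.5, 1, -8]) cube([17.3, 8.2, 5]) → bbox [1.5,1,-8] .. [18.8,9.2,-3]
B = sphere(r=9.7) → bbox [-9.7,-9.7,-9.7] .. [9.7,9.7,9.7]
lo = A.lo+B.lo = [1.5-9.7, 1-9.7, -8-9.7] = [-8.200,-8.700,-17.700]
hi = A.hi+B.hi = [18.8+9.7, 9.2+9.7, -3+9.7] = [28.500,18.900,6.700]
diag = √(36.7²+27.6²+24.4²) = √2704.01 = 52.000


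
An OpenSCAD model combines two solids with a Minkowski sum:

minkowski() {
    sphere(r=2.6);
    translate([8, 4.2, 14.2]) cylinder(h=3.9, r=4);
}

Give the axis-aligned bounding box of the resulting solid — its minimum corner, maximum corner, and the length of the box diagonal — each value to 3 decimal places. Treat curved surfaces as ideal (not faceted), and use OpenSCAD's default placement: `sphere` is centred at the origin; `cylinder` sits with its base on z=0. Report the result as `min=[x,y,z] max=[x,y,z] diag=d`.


A = translate([8, 4.2, 14.2]) cylinder(h=3.9, r=4) → bbox [4,0.2,14.2] .. [12,8.2,18.1]
B = sphere(r=2.6) → bbox [-2.6,-2.6,-2.6] .. [2.6,2.6,2.6]
lo = A.lo+B.lo = [4-2.6, 0.2-2.6, 14.2-2.6] = [1.400,-2.400,11.600]
hi = A.hi+B.hi = [12+2.6, 8.2+2.6, 18.1+2.6] = [14.600,10.800,20.700]
diag = √(13.2²+13.2²+9.1²) = √431.29 = 20.768

min=[1.400,-2.400,11.600] max=[14.600,10.800,20.700] diag=20.768


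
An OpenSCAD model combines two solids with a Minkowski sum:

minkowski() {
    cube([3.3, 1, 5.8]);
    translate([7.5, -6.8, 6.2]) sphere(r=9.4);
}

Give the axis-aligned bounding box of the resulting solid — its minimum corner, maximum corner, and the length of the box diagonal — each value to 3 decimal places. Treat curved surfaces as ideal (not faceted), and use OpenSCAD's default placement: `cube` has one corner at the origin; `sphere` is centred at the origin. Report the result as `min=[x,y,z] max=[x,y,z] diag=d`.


min=[-1.900,-16.200,-3.200] max=[20.200,3.600,21.400] diag=38.544

A = translate([7.5, -6.8, 6.2]) sphere(r=9.4) → bbox [-1.9,-16.2,-3.2] .. [16.9,2.6,15.6]
B = cube([3.3, 1, 5.8]) → bbox [0,0,0] .. [3.3,1,5.8]
lo = A.lo+B.lo = [-1.9+0, -16.2+0, -3.2+0] = [-1.900,-16.200,-3.200]
hi = A.hi+B.hi = [16.9+3.3, 2.6+1, 15.6+5.8] = [20.200,3.600,21.400]
diag = √(22.1²+19.8²+24.6²) = √1485.61 = 38.544


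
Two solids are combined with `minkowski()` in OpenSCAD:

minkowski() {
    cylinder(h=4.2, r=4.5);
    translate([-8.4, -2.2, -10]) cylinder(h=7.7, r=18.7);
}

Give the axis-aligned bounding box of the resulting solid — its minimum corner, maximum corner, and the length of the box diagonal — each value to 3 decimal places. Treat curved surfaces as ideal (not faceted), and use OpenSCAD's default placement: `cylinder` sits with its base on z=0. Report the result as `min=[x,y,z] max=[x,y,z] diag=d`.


A = translate([-8.4, -2.2, -10]) cylinder(h=7.7, r=18.7) → bbox [-27.1,-20.9,-10] .. [10.3,16.5,-2.3]
B = cylinder(h=4.2, r=4.5) → bbox [-4.5,-4.5,0] .. [4.5,4.5,4.2]
lo = A.lo+B.lo = [-27.1-4.5, -20.9-4.5, -10+0] = [-31.600,-25.400,-10.000]
hi = A.hi+B.hi = [10.3+4.5, 16.5+4.5, -2.3+4.2] = [14.800,21.000,1.900]
diag = √(46.4²+46.4²+11.9²) = √4447.53 = 66.690

min=[-31.600,-25.400,-10.000] max=[14.800,21.000,1.900] diag=66.690


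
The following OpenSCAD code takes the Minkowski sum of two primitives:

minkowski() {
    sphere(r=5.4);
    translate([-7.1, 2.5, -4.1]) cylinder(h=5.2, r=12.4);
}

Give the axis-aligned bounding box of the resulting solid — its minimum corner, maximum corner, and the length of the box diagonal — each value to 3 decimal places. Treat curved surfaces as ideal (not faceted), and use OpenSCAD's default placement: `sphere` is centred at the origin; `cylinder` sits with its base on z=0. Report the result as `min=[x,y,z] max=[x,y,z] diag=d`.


min=[-24.900,-15.300,-9.500] max=[10.700,20.300,6.500] diag=52.827

A = translate([-7.1, 2.5, -4.1]) cylinder(h=5.2, r=12.4) → bbox [-19.5,-9.9,-4.1] .. [5.3,14.9,1.1]
B = sphere(r=5.4) → bbox [-5.4,-5.4,-5.4] .. [5.4,5.4,5.4]
lo = A.lo+B.lo = [-19.5-5.4, -9.9-5.4, -4.1-5.4] = [-24.900,-15.300,-9.500]
hi = A.hi+B.hi = [5.3+5.4, 14.9+5.4, 1.1+5.4] = [10.700,20.300,6.500]
diag = √(35.6²+35.6²+16²) = √2790.72 = 52.827


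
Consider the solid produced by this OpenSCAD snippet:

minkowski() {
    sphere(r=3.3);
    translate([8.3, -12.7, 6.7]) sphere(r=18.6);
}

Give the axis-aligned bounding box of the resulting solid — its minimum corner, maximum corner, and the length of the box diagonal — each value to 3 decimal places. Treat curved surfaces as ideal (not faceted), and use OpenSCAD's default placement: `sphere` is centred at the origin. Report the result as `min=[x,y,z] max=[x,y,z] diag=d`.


A = translate([8.3, -12.7, 6.7]) sphere(r=18.6) → bbox [-10.3,-31.3,-11.9] .. [26.9,5.9,25.3]
B = sphere(r=3.3) → bbox [-3.3,-3.3,-3.3] .. [3.3,3.3,3.3]
lo = A.lo+B.lo = [-10.3-3.3, -31.3-3.3, -11.9-3.3] = [-13.600,-34.600,-15.200]
hi = A.hi+B.hi = [26.9+3.3, 5.9+3.3, 25.3+3.3] = [30.200,9.200,28.600]
diag = √(43.8²+43.8²+43.8²) = √5755.32 = 75.864

min=[-13.600,-34.600,-15.200] max=[30.200,9.200,28.600] diag=75.864


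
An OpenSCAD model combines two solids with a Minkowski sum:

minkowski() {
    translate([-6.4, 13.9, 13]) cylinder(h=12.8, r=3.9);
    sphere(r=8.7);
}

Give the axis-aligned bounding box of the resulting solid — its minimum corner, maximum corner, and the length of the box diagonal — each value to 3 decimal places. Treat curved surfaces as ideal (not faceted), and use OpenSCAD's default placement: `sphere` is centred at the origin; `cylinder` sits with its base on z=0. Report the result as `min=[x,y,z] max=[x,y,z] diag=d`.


min=[-19.000,1.300,4.300] max=[6.200,26.500,34.500] diag=46.713

A = translate([-6.4, 13.9, 13]) cylinder(h=12.8, r=3.9) → bbox [-10.3,10,13] .. [-2.5,17.8,25.8]
B = sphere(r=8.7) → bbox [-8.7,-8.7,-8.7] .. [8.7,8.7,8.7]
lo = A.lo+B.lo = [-10.3-8.7, 10-8.7, 13-8.7] = [-19.000,1.300,4.300]
hi = A.hi+B.hi = [-2.5+8.7, 17.8+8.7, 25.8+8.7] = [6.200,26.500,34.500]
diag = √(25.2²+25.2²+30.2²) = √2182.12 = 46.713


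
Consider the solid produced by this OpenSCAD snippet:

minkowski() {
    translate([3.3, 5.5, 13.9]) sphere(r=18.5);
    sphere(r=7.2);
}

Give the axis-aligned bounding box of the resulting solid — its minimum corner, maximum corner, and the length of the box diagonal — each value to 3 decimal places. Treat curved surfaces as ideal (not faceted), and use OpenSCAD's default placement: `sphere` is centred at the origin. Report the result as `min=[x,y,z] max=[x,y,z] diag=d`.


min=[-22.400,-20.200,-11.800] max=[29.000,31.200,39.600] diag=89.027

A = translate([3.3, 5.5, 13.9]) sphere(r=18.5) → bbox [-15.2,-13,-4.6] .. [21.8,24,32.4]
B = sphere(r=7.2) → bbox [-7.2,-7.2,-7.2] .. [7.2,7.2,7.2]
lo = A.lo+B.lo = [-15.2-7.2, -13-7.2, -4.6-7.2] = [-22.400,-20.200,-11.800]
hi = A.hi+B.hi = [21.8+7.2, 24+7.2, 32.4+7.2] = [29.000,31.200,39.600]
diag = √(51.4²+51.4²+51.4²) = √7925.88 = 89.027


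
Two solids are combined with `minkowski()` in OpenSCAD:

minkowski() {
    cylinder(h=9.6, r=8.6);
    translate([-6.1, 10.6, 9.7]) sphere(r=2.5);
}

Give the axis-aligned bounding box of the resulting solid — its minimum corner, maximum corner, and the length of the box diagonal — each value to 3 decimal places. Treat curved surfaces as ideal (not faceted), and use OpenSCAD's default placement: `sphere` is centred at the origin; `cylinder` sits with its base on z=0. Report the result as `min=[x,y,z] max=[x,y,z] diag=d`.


min=[-17.200,-0.500,7.200] max=[5.000,21.700,21.800] diag=34.624

A = translate([-6.1, 10.6, 9.7]) sphere(r=2.5) → bbox [-8.6,8.1,7.2] .. [-3.6,13.1,12.2]
B = cylinder(h=9.6, r=8.6) → bbox [-8.6,-8.6,0] .. [8.6,8.6,9.6]
lo = A.lo+B.lo = [-8.6-8.6, 8.1-8.6, 7.2+0] = [-17.200,-0.500,7.200]
hi = A.hi+B.hi = [-3.6+8.6, 13.1+8.6, 12.2+9.6] = [5.000,21.700,21.800]
diag = √(22.2²+22.2²+14.6²) = √1198.84 = 34.624


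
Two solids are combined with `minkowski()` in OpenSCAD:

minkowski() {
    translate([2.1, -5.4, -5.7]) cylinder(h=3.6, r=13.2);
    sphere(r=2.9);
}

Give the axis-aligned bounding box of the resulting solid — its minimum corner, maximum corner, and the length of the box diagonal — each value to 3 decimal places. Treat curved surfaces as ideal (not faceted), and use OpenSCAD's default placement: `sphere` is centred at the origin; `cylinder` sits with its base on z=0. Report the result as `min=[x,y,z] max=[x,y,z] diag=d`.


min=[-14.000,-21.500,-8.600] max=[18.200,10.700,0.800] diag=46.498

A = translate([2.1, -5.4, -5.7]) cylinder(h=3.6, r=13.2) → bbox [-11.1,-18.6,-5.7] .. [15.3,7.8,-2.1]
B = sphere(r=2.9) → bbox [-2.9,-2.9,-2.9] .. [2.9,2.9,2.9]
lo = A.lo+B.lo = [-11.1-2.9, -18.6-2.9, -5.7-2.9] = [-14.000,-21.500,-8.600]
hi = A.hi+B.hi = [15.3+2.9, 7.8+2.9, -2.1+2.9] = [18.200,10.700,0.800]
diag = √(32.2²+32.2²+9.4²) = √2162.04 = 46.498


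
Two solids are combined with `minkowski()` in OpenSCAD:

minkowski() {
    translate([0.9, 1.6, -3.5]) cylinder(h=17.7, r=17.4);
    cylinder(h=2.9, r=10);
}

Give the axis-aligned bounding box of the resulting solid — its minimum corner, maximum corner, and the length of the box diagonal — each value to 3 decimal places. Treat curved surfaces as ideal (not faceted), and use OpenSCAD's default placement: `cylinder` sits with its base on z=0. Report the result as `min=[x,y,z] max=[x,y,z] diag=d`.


min=[-26.500,-25.800,-3.500] max=[28.300,29.000,17.100] diag=80.190

A = translate([0.9, 1.6, -3.5]) cylinder(h=17.7, r=17.4) → bbox [-16.5,-15.8,-3.5] .. [18.3,19,14.2]
B = cylinder(h=2.9, r=10) → bbox [-10,-10,0] .. [10,10,2.9]
lo = A.lo+B.lo = [-16.5-10, -15.8-10, -3.5+0] = [-26.500,-25.800,-3.500]
hi = A.hi+B.hi = [18.3+10, 19+10, 14.2+2.9] = [28.300,29.000,17.100]
diag = √(54.8²+54.8²+20.6²) = √6430.44 = 80.190


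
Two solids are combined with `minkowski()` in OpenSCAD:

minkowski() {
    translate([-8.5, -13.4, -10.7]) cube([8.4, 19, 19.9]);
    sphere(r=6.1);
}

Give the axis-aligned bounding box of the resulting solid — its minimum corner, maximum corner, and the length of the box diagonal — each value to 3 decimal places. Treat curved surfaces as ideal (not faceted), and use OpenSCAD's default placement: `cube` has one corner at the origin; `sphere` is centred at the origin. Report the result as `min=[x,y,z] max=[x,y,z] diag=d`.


min=[-14.600,-19.500,-16.800] max=[6.000,11.700,15.300] diag=49.277

A = translate([-8.5, -13.4, -10.7]) cube([8.4, 19, 19.9]) → bbox [-8.5,-13.4,-10.7] .. [-0.1,5.6,9.2]
B = sphere(r=6.1) → bbox [-6.1,-6.1,-6.1] .. [6.1,6.1,6.1]
lo = A.lo+B.lo = [-8.5-6.1, -13.4-6.1, -10.7-6.1] = [-14.600,-19.500,-16.800]
hi = A.hi+B.hi = [-0.1+6.1, 5.6+6.1, 9.2+6.1] = [6.000,11.700,15.300]
diag = √(20.6²+31.2²+32.1²) = √2428.21 = 49.277


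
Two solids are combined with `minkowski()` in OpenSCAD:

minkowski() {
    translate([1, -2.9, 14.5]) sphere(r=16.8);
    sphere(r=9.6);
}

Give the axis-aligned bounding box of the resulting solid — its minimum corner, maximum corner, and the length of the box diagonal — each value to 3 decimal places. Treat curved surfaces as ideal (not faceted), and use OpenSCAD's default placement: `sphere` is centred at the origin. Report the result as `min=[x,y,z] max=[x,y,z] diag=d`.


min=[-25.400,-29.300,-11.900] max=[27.400,23.500,40.900] diag=91.452

A = translate([1, -2.9, 14.5]) sphere(r=16.8) → bbox [-15.8,-19.7,-2.3] .. [17.8,13.9,31.3]
B = sphere(r=9.6) → bbox [-9.6,-9.6,-9.6] .. [9.6,9.6,9.6]
lo = A.lo+B.lo = [-15.8-9.6, -19.7-9.6, -2.3-9.6] = [-25.400,-29.300,-11.900]
hi = A.hi+B.hi = [17.8+9.6, 13.9+9.6, 31.3+9.6] = [27.400,23.500,40.900]
diag = √(52.8²+52.8²+52.8²) = √8363.52 = 91.452


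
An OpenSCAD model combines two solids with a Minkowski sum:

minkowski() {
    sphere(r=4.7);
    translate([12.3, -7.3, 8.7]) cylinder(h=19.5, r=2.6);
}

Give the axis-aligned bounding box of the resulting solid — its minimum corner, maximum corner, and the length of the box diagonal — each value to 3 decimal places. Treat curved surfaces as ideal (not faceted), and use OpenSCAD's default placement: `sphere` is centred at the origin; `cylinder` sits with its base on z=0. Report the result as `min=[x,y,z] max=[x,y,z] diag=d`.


A = translate([12.3, -7.3, 8.7]) cylinder(h=19.5, r=2.6) → bbox [9.7,-9.9,8.7] .. [14.9,-4.7,28.2]
B = sphere(r=4.7) → bbox [-4.7,-4.7,-4.7] .. [4.7,4.7,4.7]
lo = A.lo+B.lo = [9.7-4.7, -9.9-4.7, 8.7-4.7] = [5.000,-14.600,4.000]
hi = A.hi+B.hi = [14.9+4.7, -4.7+4.7, 28.2+4.7] = [19.600,0.000,32.900]
diag = √(14.6²+14.6²+28.9²) = √1261.53 = 35.518

min=[5.000,-14.600,4.000] max=[19.600,0.000,32.900] diag=35.518


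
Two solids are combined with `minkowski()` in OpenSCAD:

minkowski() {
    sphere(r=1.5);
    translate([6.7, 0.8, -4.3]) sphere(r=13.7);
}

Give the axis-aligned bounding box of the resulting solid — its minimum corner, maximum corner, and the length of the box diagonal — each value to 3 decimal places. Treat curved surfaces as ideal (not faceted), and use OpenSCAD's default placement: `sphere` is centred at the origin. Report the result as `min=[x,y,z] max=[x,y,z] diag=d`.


A = translate([6.7, 0.8, -4.3]) sphere(r=13.7) → bbox [-7,-12.9,-18] .. [20.4,14.5,9.4]
B = sphere(r=1.5) → bbox [-1.5,-1.5,-1.5] .. [1.5,1.5,1.5]
lo = A.lo+B.lo = [-7-1.5, -12.9-1.5, -18-1.5] = [-8.500,-14.400,-19.500]
hi = A.hi+B.hi = [20.4+1.5, 14.5+1.5, 9.4+1.5] = [21.900,16.000,10.900]
diag = √(30.4²+30.4²+30.4²) = √2772.48 = 52.654

min=[-8.500,-14.400,-19.500] max=[21.900,16.000,10.900] diag=52.654


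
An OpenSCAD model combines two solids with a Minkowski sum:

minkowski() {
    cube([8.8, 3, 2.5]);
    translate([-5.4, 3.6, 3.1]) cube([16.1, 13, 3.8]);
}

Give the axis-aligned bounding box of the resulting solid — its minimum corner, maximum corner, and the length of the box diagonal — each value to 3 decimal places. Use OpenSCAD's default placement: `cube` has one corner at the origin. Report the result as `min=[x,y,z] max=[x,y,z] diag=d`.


min=[-5.400,3.600,3.100] max=[19.500,19.600,9.400] diag=30.261

A = translate([-5.4, 3.6, 3.1]) cube([16.1, 13, 3.8]) → bbox [-5.4,3.6,3.1] .. [10.7,16.6,6.9]
B = cube([8.8, 3, 2.5]) → bbox [0,0,0] .. [8.8,3,2.5]
lo = A.lo+B.lo = [-5.4+0, 3.6+0, 3.1+0] = [-5.400,3.600,3.100]
hi = A.hi+B.hi = [10.7+8.8, 16.6+3, 6.9+2.5] = [19.500,19.600,9.400]
diag = √(24.9²+16²+6.3²) = √915.7 = 30.261


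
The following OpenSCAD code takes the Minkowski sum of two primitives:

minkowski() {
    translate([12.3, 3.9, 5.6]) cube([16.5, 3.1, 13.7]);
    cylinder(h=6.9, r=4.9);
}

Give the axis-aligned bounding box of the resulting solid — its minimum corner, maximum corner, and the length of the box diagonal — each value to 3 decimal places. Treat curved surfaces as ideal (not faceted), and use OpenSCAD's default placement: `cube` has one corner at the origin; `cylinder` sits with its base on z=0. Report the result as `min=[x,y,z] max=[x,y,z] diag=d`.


min=[7.400,-1.000,5.600] max=[33.700,11.900,26.200] diag=35.811

A = translate([12.3, 3.9, 5.6]) cube([16.5, 3.1, 13.7]) → bbox [12.3,3.9,5.6] .. [28.8,7,19.3]
B = cylinder(h=6.9, r=4.9) → bbox [-4.9,-4.9,0] .. [4.9,4.9,6.9]
lo = A.lo+B.lo = [12.3-4.9, 3.9-4.9, 5.6+0] = [7.400,-1.000,5.600]
hi = A.hi+B.hi = [28.8+4.9, 7+4.9, 19.3+6.9] = [33.700,11.900,26.200]
diag = √(26.3²+12.9²+20.6²) = √1282.46 = 35.811


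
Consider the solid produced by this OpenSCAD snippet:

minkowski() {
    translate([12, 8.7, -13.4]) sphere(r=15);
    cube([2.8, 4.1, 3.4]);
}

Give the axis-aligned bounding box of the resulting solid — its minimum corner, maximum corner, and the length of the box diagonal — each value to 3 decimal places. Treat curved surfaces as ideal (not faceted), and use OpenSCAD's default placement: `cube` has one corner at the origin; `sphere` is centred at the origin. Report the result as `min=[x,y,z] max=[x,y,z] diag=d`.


A = translate([12, 8.7, -13.4]) sphere(r=15) → bbox [-3,-6.3,-28.4] .. [27,23.7,1.6]
B = cube([2.8, 4.1, 3.4]) → bbox [0,0,0] .. [2.8,4.1,3.4]
lo = A.lo+B.lo = [-3+0, -6.3+0, -28.4+0] = [-3.000,-6.300,-28.400]
hi = A.hi+B.hi = [27+2.8, 23.7+4.1, 1.6+3.4] = [29.800,27.800,5.000]
diag = √(32.8²+34.1²+33.4²) = √3354.21 = 57.916

min=[-3.000,-6.300,-28.400] max=[29.800,27.800,5.000] diag=57.916


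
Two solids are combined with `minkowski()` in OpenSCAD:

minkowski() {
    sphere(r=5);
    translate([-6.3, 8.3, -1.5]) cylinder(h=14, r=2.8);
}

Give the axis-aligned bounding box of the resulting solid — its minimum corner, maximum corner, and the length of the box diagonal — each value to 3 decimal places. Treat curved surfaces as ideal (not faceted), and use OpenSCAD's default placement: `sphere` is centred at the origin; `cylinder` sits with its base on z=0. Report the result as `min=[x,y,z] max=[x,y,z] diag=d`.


min=[-14.100,0.500,-6.500] max=[1.500,16.100,17.500] diag=32.599

A = translate([-6.3, 8.3, -1.5]) cylinder(h=14, r=2.8) → bbox [-9.1,5.5,-1.5] .. [-3.5,11.1,12.5]
B = sphere(r=5) → bbox [-5,-5,-5] .. [5,5,5]
lo = A.lo+B.lo = [-9.1-5, 5.5-5, -1.5-5] = [-14.100,0.500,-6.500]
hi = A.hi+B.hi = [-3.5+5, 11.1+5, 12.5+5] = [1.500,16.100,17.500]
diag = √(15.6²+15.6²+24²) = √1062.72 = 32.599


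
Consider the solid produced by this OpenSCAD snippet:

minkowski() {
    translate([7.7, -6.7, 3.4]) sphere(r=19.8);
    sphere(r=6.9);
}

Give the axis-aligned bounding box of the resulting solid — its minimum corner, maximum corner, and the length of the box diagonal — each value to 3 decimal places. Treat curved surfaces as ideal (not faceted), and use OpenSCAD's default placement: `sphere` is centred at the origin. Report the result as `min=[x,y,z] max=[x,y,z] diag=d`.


A = translate([7.7, -6.7, 3.4]) sphere(r=19.8) → bbox [-12.1,-26.5,-16.4] .. [27.5,13.1,23.2]
B = sphere(r=6.9) → bbox [-6.9,-6.9,-6.9] .. [6.9,6.9,6.9]
lo = A.lo+B.lo = [-12.1-6.9, -26.5-6.9, -16.4-6.9] = [-19.000,-33.400,-23.300]
hi = A.hi+B.hi = [27.5+6.9, 13.1+6.9, 23.2+6.9] = [34.400,20.000,30.100]
diag = √(53.4²+53.4²+53.4²) = √8554.68 = 92.492

min=[-19.000,-33.400,-23.300] max=[34.400,20.000,30.100] diag=92.492


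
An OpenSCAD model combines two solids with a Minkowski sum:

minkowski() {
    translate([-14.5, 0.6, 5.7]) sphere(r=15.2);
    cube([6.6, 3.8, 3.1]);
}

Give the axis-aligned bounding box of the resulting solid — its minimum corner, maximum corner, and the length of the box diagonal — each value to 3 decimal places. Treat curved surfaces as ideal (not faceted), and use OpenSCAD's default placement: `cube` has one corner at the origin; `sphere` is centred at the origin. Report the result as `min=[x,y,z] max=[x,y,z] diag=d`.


A = translate([-14.5, 0.6, 5.7]) sphere(r=15.2) → bbox [-29.7,-14.6,-9.5] .. [0.7,15.8,20.9]
B = cube([6.6, 3.8, 3.1]) → bbox [0,0,0] .. [6.6,3.8,3.1]
lo = A.lo+B.lo = [-29.7+0, -14.6+0, -9.5+0] = [-29.700,-14.600,-9.500]
hi = A.hi+B.hi = [0.7+6.6, 15.8+3.8, 20.9+3.1] = [7.300,19.600,24.000]
diag = √(37²+34.2²+33.5²) = √3660.89 = 60.505

min=[-29.700,-14.600,-9.500] max=[7.300,19.600,24.000] diag=60.505


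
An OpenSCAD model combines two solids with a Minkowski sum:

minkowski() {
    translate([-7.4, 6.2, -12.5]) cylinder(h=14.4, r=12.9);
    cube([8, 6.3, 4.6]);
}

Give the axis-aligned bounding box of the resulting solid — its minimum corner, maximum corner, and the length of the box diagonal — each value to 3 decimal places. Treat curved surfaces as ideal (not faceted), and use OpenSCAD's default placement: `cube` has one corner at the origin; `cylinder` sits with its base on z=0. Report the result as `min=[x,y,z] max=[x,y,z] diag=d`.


A = translate([-7.4, 6.2, -12.5]) cylinder(h=14.4, r=12.9) → bbox [-20.3,-6.7,-12.5] .. [5.5,19.1,1.9]
B = cube([8, 6.3, 4.6]) → bbox [0,0,0] .. [8,6.3,4.6]
lo = A.lo+B.lo = [-20.3+0, -6.7+0, -12.5+0] = [-20.300,-6.700,-12.500]
hi = A.hi+B.hi = [5.5+8, 19.1+6.3, 1.9+4.6] = [13.500,25.400,6.500]
diag = √(33.8²+32.1²+19²) = √2533.85 = 50.337

min=[-20.300,-6.700,-12.500] max=[13.500,25.400,6.500] diag=50.337
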